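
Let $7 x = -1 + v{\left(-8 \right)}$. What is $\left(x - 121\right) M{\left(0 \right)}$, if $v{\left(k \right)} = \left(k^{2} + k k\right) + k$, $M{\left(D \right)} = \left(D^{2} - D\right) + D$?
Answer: $0$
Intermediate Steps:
$M{\left(D \right)} = D^{2}$
$v{\left(k \right)} = k + 2 k^{2}$ ($v{\left(k \right)} = \left(k^{2} + k^{2}\right) + k = 2 k^{2} + k = k + 2 k^{2}$)
$x = 17$ ($x = \frac{-1 - 8 \left(1 + 2 \left(-8\right)\right)}{7} = \frac{-1 - 8 \left(1 - 16\right)}{7} = \frac{-1 - -120}{7} = \frac{-1 + 120}{7} = \frac{1}{7} \cdot 119 = 17$)
$\left(x - 121\right) M{\left(0 \right)} = \left(17 - 121\right) 0^{2} = \left(-104\right) 0 = 0$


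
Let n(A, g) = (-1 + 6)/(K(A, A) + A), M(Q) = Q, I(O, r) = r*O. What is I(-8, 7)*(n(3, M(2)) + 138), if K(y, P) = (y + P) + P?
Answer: -23254/3 ≈ -7751.3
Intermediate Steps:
I(O, r) = O*r
K(y, P) = y + 2*P (K(y, P) = (P + y) + P = y + 2*P)
n(A, g) = 5/(4*A) (n(A, g) = (-1 + 6)/((A + 2*A) + A) = 5/(3*A + A) = 5/((4*A)) = 5*(1/(4*A)) = 5/(4*A))
I(-8, 7)*(n(3, M(2)) + 138) = (-8*7)*((5/4)/3 + 138) = -56*((5/4)*(⅓) + 138) = -56*(5/12 + 138) = -56*1661/12 = -23254/3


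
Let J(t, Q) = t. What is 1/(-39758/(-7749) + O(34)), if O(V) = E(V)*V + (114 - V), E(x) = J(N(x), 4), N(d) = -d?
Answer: -7749/8298166 ≈ -0.00093382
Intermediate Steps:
E(x) = -x
O(V) = 114 - V - V² (O(V) = (-V)*V + (114 - V) = -V² + (114 - V) = 114 - V - V²)
1/(-39758/(-7749) + O(34)) = 1/(-39758/(-7749) + (114 - 1*34 - 1*34²)) = 1/(-39758*(-1/7749) + (114 - 34 - 1*1156)) = 1/(39758/7749 + (114 - 34 - 1156)) = 1/(39758/7749 - 1076) = 1/(-8298166/7749) = -7749/8298166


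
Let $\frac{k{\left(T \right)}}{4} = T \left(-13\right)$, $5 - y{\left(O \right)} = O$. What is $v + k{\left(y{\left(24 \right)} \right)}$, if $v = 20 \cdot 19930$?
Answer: $399588$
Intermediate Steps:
$y{\left(O \right)} = 5 - O$
$k{\left(T \right)} = - 52 T$ ($k{\left(T \right)} = 4 T \left(-13\right) = 4 \left(- 13 T\right) = - 52 T$)
$v = 398600$
$v + k{\left(y{\left(24 \right)} \right)} = 398600 - 52 \left(5 - 24\right) = 398600 - -988 = 398600 + 988 = 399588$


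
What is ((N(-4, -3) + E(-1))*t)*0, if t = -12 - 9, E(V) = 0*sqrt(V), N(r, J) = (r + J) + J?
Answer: 0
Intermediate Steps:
N(r, J) = r + 2*J (N(r, J) = (J + r) + J = r + 2*J)
E(V) = 0
t = -21
((N(-4, -3) + E(-1))*t)*0 = (((-4 + 2*(-3)) + 0)*(-21))*0 = (((-4 - 6) + 0)*(-21))*0 = ((-10 + 0)*(-21))*0 = -10*(-21)*0 = 210*0 = 0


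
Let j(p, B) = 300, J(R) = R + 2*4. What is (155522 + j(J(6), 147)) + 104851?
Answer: 260673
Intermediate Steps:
J(R) = 8 + R (J(R) = R + 8 = 8 + R)
(155522 + j(J(6), 147)) + 104851 = (155522 + 300) + 104851 = 155822 + 104851 = 260673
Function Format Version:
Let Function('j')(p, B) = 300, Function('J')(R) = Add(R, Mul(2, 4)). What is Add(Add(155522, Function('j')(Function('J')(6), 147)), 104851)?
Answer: 260673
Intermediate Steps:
Function('J')(R) = Add(8, R) (Function('J')(R) = Add(R, 8) = Add(8, R))
Add(Add(155522, Function('j')(Function('J')(6), 147)), 104851) = Add(Add(155522, 300), 104851) = Add(155822, 104851) = 260673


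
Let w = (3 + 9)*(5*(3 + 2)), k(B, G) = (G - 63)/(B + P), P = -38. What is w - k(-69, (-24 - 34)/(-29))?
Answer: 32039/107 ≈ 299.43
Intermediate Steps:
k(B, G) = (-63 + G)/(-38 + B) (k(B, G) = (G - 63)/(B - 38) = (-63 + G)/(-38 + B))
w = 300 (w = 12*(5*5) = 12*25 = 300)
w - k(-69, (-24 - 34)/(-29)) = 300 - (-63 + (-24 - 34)/(-29))/(-38 - 69) = 300 - (-63 - 58*(-1/29))/(-107) = 300 - (-1)*(-63 + 2)/107 = 300 - (-1)*(-61)/107 = 300 - 1*61/107 = 300 - 61/107 = 32039/107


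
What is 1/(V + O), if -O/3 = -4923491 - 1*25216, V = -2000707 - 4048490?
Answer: 1/8796924 ≈ 1.1368e-7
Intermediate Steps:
V = -6049197
O = 14846121 (O = -3*(-4923491 - 1*25216) = -3*(-4923491 - 25216) = -3*(-4948707) = 14846121)
1/(V + O) = 1/(-6049197 + 14846121) = 1/8796924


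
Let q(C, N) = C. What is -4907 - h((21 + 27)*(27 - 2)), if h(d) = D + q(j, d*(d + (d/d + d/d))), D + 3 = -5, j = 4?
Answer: -4903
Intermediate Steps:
D = -8 (D = -3 - 5 = -8)
h(d) = -4 (h(d) = -8 + 4 = -4)
-4907 - h((21 + 27)*(27 - 2)) = -4907 - 1*(-4) = -4907 + 4 = -4903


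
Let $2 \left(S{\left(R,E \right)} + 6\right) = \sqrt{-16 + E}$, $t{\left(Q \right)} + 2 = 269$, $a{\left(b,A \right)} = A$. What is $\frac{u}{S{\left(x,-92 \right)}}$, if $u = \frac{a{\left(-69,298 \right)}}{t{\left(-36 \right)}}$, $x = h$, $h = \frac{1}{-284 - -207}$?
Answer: $- \frac{596}{5607} - \frac{298 i \sqrt{3}}{5607} \approx -0.1063 - 0.092055 i$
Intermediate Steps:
$h = - \frac{1}{77}$ ($h = \frac{1}{-284 + 207} = \frac{1}{-77} = - \frac{1}{77} \approx -0.012987$)
$x = - \frac{1}{77} \approx -0.012987$
$t{\left(Q \right)} = 267$ ($t{\left(Q \right)} = -2 + 269 = 267$)
$S{\left(R,E \right)} = -6 + \frac{\sqrt{-16 + E}}{2}$
$u = \frac{298}{267} \approx 1.1161$
$\frac{u}{S{\left(x,-92 \right)}} = \frac{298}{267 \left(-6 + \frac{\sqrt{-16 - 92}}{2}\right)} = \frac{298}{267 \left(-6 + \frac{\sqrt{-108}}{2}\right)} = \frac{298}{267 \left(-6 + \frac{6 i \sqrt{3}}{2}\right)} = \frac{298}{267 \left(-6 + 3 i \sqrt{3}\right)}$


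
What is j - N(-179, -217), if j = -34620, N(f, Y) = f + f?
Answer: -34262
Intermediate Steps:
N(f, Y) = 2*f
j - N(-179, -217) = -34620 - 2*(-179) = -34620 - 1*(-358) = -34620 + 358 = -34262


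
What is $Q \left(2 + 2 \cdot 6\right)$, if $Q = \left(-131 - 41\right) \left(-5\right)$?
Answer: $12040$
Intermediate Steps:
$Q = 860$ ($Q = \left(-131 - 41\right) \left(-5\right) = \left(-172\right) \left(-5\right) = 860$)
$Q \left(2 + 2 \cdot 6\right) = 860 \left(2 + 2 \cdot 6\right) = 860 \left(2 + 12\right) = 860 \cdot 14 = 12040$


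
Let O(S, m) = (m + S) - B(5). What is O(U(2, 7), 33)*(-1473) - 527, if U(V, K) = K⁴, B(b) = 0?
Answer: -3585809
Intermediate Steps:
O(S, m) = S + m (O(S, m) = (m + S) - 1*0 = (S + m) + 0 = S + m)
O(U(2, 7), 33)*(-1473) - 527 = (7⁴ + 33)*(-1473) - 527 = (2401 + 33)*(-1473) - 527 = 2434*(-1473) - 527 = -3585282 - 527 = -3585809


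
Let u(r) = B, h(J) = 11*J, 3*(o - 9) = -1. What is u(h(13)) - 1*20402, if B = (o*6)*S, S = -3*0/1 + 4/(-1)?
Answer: -20610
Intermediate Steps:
o = 26/3 (o = 9 + (⅓)*(-1) = 9 - ⅓ = 26/3 ≈ 8.6667)
S = -4 (S = 0*1 + 4*(-1) = 0 - 4 = -4)
B = -208 (B = ((26/3)*6)*(-4) = 52*(-4) = -208)
u(r) = -208
u(h(13)) - 1*20402 = -208 - 1*20402 = -208 - 20402 = -20610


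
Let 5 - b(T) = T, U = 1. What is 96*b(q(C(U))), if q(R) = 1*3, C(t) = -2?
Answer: 192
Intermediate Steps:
q(R) = 3
b(T) = 5 - T
96*b(q(C(U))) = 96*(5 - 1*3) = 96*(5 - 3) = 96*2 = 192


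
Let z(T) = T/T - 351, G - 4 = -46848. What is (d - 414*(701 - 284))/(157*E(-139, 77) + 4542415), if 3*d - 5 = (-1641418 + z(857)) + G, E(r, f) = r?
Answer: -81723/502288 ≈ -0.16270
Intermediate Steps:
G = -46844 (G = 4 - 46848 = -46844)
z(T) = -350 (z(T) = 1 - 351 = -350)
d = -562869 (d = 5/3 + ((-1641418 - 350) - 46844)/3 = 5/3 + (-1641768 - 46844)/3 = 5/3 + (⅓)*(-1688612) = 5/3 - 1688612/3 = -562869)
(d - 414*(701 - 284))/(157*E(-139, 77) + 4542415) = (-562869 - 414*(701 - 284))/(157*(-139) + 4542415) = (-562869 - 414*417)/(-21823 + 4542415) = (-562869 - 172638)/4520592 = -735507*1/4520592 = -81723/502288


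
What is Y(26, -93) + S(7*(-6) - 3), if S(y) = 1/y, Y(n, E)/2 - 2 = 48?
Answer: 4499/45 ≈ 99.978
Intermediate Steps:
Y(n, E) = 100 (Y(n, E) = 4 + 2*48 = 4 + 96 = 100)
Y(26, -93) + S(7*(-6) - 3) = 100 + 1/(7*(-6) - 3) = 100 + 1/(-42 - 3) = 100 + 1/(-45) = 100 - 1/45 = 4499/45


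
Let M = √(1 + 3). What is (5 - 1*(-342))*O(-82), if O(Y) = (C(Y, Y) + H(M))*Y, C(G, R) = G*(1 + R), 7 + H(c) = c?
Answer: -188849198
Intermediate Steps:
M = 2 (M = √4 = 2)
H(c) = -7 + c
O(Y) = Y*(-5 + Y*(1 + Y)) (O(Y) = (Y*(1 + Y) + (-7 + 2))*Y = (Y*(1 + Y) - 5)*Y = (-5 + Y*(1 + Y))*Y = Y*(-5 + Y*(1 + Y)))
(5 - 1*(-342))*O(-82) = (5 - 1*(-342))*(-82*(-5 - 82*(1 - 82))) = (5 + 342)*(-82*(-5 - 82*(-81))) = 347*(-82*(-5 + 6642)) = 347*(-82*6637) = 347*(-544234) = -188849198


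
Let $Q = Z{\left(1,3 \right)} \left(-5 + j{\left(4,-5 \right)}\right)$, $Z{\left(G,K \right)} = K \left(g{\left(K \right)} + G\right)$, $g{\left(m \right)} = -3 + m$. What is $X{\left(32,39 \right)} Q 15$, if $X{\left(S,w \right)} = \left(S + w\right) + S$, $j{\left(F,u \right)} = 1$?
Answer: $-18540$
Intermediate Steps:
$Z{\left(G,K \right)} = K \left(-3 + G + K\right)$ ($Z{\left(G,K \right)} = K \left(\left(-3 + K\right) + G\right) = K \left(-3 + G + K\right)$)
$Q = -12$ ($Q = 3 \left(-3 + 1 + 3\right) \left(-5 + 1\right) = 3 \cdot 1 \left(-4\right) = 3 \left(-4\right) = -12$)
$X{\left(S,w \right)} = w + 2 S$
$X{\left(32,39 \right)} Q 15 = \left(39 + 2 \cdot 32\right) \left(\left(-12\right) 15\right) = \left(39 + 64\right) \left(-180\right) = 103 \left(-180\right) = -18540$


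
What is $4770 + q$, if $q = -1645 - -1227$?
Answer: $4352$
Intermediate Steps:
$q = -418$ ($q = -1645 + 1227 = -418$)
$4770 + q = 4770 - 418 = 4352$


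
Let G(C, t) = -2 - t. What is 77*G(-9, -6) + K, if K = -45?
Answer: 263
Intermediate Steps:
77*G(-9, -6) + K = 77*(-2 - 1*(-6)) - 45 = 77*(-2 + 6) - 45 = 77*4 - 45 = 308 - 45 = 263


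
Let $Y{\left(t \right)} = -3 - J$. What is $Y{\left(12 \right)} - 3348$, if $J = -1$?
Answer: $-3350$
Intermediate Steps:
$Y{\left(t \right)} = -2$ ($Y{\left(t \right)} = -3 - -1 = -3 + 1 = -2$)
$Y{\left(12 \right)} - 3348 = -2 - 3348 = -3350$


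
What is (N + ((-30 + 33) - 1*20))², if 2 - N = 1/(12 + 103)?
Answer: 2979076/13225 ≈ 225.26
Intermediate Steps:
N = 229/115 (N = 2 - 1/(12 + 103) = 2 - 1/115 = 229/115 ≈ 1.9913)
(N + ((-30 + 33) - 1*20))² = (229/115 + ((-30 + 33) - 1*20))² = (229/115 + (3 - 20))² = (229/115 - 17)² = (-1726/115)² = 2979076/13225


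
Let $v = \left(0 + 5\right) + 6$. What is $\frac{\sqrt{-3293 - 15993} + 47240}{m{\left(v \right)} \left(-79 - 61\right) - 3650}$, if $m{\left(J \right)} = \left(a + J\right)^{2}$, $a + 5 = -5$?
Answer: $- \frac{4724}{379} - \frac{i \sqrt{19286}}{3790} \approx -12.464 - 0.036642 i$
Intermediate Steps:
$a = -10$ ($a = -5 - 5 = -10$)
$v = 11$ ($v = 5 + 6 = 11$)
$m{\left(J \right)} = \left(-10 + J\right)^{2}$
$\frac{\sqrt{-3293 - 15993} + 47240}{m{\left(v \right)} \left(-79 - 61\right) - 3650} = \frac{\sqrt{-3293 - 15993} + 47240}{\left(-10 + 11\right)^{2} \left(-79 - 61\right) - 3650} = \frac{\sqrt{-19286} + 47240}{1^{2} \left(-140\right) - 3650} = \frac{i \sqrt{19286} + 47240}{1 \left(-140\right) - 3650} = \frac{47240 + i \sqrt{19286}}{-140 - 3650} = \frac{47240 + i \sqrt{19286}}{-3790} = \left(47240 + i \sqrt{19286}\right) \left(- \frac{1}{3790}\right) = - \frac{4724}{379} - \frac{i \sqrt{19286}}{3790}$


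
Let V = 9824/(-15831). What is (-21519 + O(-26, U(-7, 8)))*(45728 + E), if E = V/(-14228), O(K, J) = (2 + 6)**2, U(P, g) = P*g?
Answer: -55246267315799560/56310867 ≈ -9.8109e+8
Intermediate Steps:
V = -9824/15831 (V = 9824*(-1/15831) = -9824/15831 ≈ -0.62055)
O(K, J) = 64 (O(K, J) = 8**2 = 64)
E = 2456/56310867 (E = -9824/15831/(-14228) = -9824/15831*(-1/14228) = 2456/56310867 ≈ 4.3615e-5)
(-21519 + O(-26, U(-7, 8)))*(45728 + E) = (-21519 + 64)*(45728 + 2456/56310867) = -21455*2574983328632/56310867 = -55246267315799560/56310867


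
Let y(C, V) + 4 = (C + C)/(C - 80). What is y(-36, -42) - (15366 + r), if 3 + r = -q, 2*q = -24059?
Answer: -1588961/58 ≈ -27396.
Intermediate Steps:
q = -24059/2 (q = (½)*(-24059) = -24059/2 ≈ -12030.)
y(C, V) = -4 + 2*C/(-80 + C) (y(C, V) = -4 + (C + C)/(C - 80) = -4 + (2*C)/(-80 + C) = -4 + 2*C/(-80 + C))
r = 24053/2 (r = -3 - 1*(-24059/2) = -3 + 24059/2 = 24053/2 ≈ 12027.)
y(-36, -42) - (15366 + r) = 2*(160 - 1*(-36))/(-80 - 36) - (15366 + 24053/2) = 2*(160 + 36)/(-116) - 1*54785/2 = 2*(-1/116)*196 - 54785/2 = -98/29 - 54785/2 = -1588961/58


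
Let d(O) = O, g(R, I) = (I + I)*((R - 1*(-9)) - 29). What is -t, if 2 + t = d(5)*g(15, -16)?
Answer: -798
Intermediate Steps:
g(R, I) = 2*I*(-20 + R) (g(R, I) = (2*I)*((R + 9) - 29) = (2*I)*((9 + R) - 29) = (2*I)*(-20 + R) = 2*I*(-20 + R))
t = 798 (t = -2 + 5*(2*(-16)*(-20 + 15)) = -2 + 5*(2*(-16)*(-5)) = -2 + 5*160 = -2 + 800 = 798)
-t = -1*798 = -798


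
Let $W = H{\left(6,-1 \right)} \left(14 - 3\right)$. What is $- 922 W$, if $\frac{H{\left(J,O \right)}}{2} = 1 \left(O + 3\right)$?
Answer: $-40568$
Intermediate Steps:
$H{\left(J,O \right)} = 6 + 2 O$ ($H{\left(J,O \right)} = 2 \cdot 1 \left(O + 3\right) = 2 \cdot 1 \left(3 + O\right) = 2 \left(3 + O\right) = 6 + 2 O$)
$W = 44$ ($W = \left(6 + 2 \left(-1\right)\right) \left(14 - 3\right) = \left(6 - 2\right) 11 = 4 \cdot 11 = 44$)
$- 922 W = \left(-922\right) 44 = -40568$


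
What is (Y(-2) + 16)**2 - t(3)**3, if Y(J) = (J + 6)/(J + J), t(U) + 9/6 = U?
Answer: 1773/8 ≈ 221.63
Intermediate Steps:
t(U) = -3/2 + U
Y(J) = (6 + J)/(2*J) (Y(J) = (6 + J)/((2*J)) = (6 + J)*(1/(2*J)) = (6 + J)/(2*J))
(Y(-2) + 16)**2 - t(3)**3 = ((1/2)*(6 - 2)/(-2) + 16)**2 - (-3/2 + 3)**3 = ((1/2)*(-1/2)*4 + 16)**2 - (3/2)**3 = (-1 + 16)**2 - 1*27/8 = 15**2 - 27/8 = 225 - 27/8 = 1773/8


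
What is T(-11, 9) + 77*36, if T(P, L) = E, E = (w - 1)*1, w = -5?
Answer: 2766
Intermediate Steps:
E = -6 (E = (-5 - 1)*1 = -6*1 = -6)
T(P, L) = -6
T(-11, 9) + 77*36 = -6 + 77*36 = -6 + 2772 = 2766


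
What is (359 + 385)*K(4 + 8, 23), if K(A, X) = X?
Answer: 17112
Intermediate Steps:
(359 + 385)*K(4 + 8, 23) = (359 + 385)*23 = 744*23 = 17112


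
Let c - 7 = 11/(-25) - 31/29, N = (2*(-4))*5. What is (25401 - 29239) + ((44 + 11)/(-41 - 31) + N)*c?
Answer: -14135189/3480 ≈ -4061.8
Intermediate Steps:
N = -40 (N = -8*5 = -40)
c = 3981/725 (c = 7 + (11/(-25) - 31/29) = 7 + (11*(-1/25) - 31*1/29) = 7 + (-11/25 - 31/29) = 7 - 1094/725 = 3981/725 ≈ 5.4910)
(25401 - 29239) + ((44 + 11)/(-41 - 31) + N)*c = (25401 - 29239) + ((44 + 11)/(-41 - 31) - 40)*(3981/725) = -3838 + (55/(-72) - 40)*(3981/725) = -3838 + (55*(-1/72) - 40)*(3981/725) = -3838 + (-55/72 - 40)*(3981/725) = -3838 - 2935/72*3981/725 = -3838 - 778949/3480 = -14135189/3480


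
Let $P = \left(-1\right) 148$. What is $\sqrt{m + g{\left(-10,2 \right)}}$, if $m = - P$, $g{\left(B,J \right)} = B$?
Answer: $\sqrt{138} \approx 11.747$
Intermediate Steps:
$P = -148$
$m = 148$ ($m = \left(-1\right) \left(-148\right) = 148$)
$\sqrt{m + g{\left(-10,2 \right)}} = \sqrt{148 - 10} = \sqrt{138}$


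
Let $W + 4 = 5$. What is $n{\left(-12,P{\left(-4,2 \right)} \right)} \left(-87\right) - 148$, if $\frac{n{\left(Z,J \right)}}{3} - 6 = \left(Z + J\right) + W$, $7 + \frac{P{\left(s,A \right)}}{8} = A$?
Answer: $11597$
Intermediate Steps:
$W = 1$ ($W = -4 + 5 = 1$)
$P{\left(s,A \right)} = -56 + 8 A$
$n{\left(Z,J \right)} = 21 + 3 J + 3 Z$ ($n{\left(Z,J \right)} = 18 + 3 \left(\left(Z + J\right) + 1\right) = 18 + 3 \left(\left(J + Z\right) + 1\right) = 18 + 3 \left(1 + J + Z\right) = 18 + \left(3 + 3 J + 3 Z\right) = 21 + 3 J + 3 Z$)
$n{\left(-12,P{\left(-4,2 \right)} \right)} \left(-87\right) - 148 = \left(21 + 3 \left(-56 + 8 \cdot 2\right) + 3 \left(-12\right)\right) \left(-87\right) - 148 = \left(21 + 3 \left(-56 + 16\right) - 36\right) \left(-87\right) - 148 = \left(21 + 3 \left(-40\right) - 36\right) \left(-87\right) - 148 = \left(21 - 120 - 36\right) \left(-87\right) - 148 = \left(-135\right) \left(-87\right) - 148 = 11745 - 148 = 11597$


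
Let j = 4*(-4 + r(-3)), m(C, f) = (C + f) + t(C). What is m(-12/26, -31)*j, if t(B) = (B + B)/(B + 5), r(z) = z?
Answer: 680036/767 ≈ 886.62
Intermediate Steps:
t(B) = 2*B/(5 + B) (t(B) = (2*B)/(5 + B) = 2*B/(5 + B))
m(C, f) = C + f + 2*C/(5 + C) (m(C, f) = (C + f) + 2*C/(5 + C) = C + f + 2*C/(5 + C))
j = -28 (j = 4*(-4 - 3) = 4*(-7) = -28)
m(-12/26, -31)*j = ((2*(-12/26) + (5 - 12/26)*(-12/26 - 31))/(5 - 12/26))*(-28) = ((2*(-12*1/26) + (5 - 12*1/26)*(-12*1/26 - 31))/(5 - 12*1/26))*(-28) = ((2*(-6/13) + (5 - 6/13)*(-6/13 - 31))/(5 - 6/13))*(-28) = ((-12/13 + (59/13)*(-409/13))/(59/13))*(-28) = (13*(-12/13 - 24131/169)/59)*(-28) = ((13/59)*(-24287/169))*(-28) = -24287/767*(-28) = 680036/767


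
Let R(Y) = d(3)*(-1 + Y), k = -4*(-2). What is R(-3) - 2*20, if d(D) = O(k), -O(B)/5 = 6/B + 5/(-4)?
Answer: -50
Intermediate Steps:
k = 8
O(B) = 25/4 - 30/B (O(B) = -5*(6/B + 5/(-4)) = -5*(6/B + 5*(-1/4)) = -5*(6/B - 5/4) = -5*(-5/4 + 6/B) = 25/4 - 30/B)
d(D) = 5/2 (d(D) = 25/4 - 30/8 = 25/4 - 30*1/8 = 25/4 - 15/4 = 5/2)
R(Y) = -5/2 + 5*Y/2 (R(Y) = 5*(-1 + Y)/2 = -5/2 + 5*Y/2)
R(-3) - 2*20 = (-5/2 + (5/2)*(-3)) - 2*20 = (-5/2 - 15/2) - 40 = -10 - 40 = -50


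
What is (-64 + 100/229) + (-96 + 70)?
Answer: -20510/229 ≈ -89.563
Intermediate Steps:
(-64 + 100/229) + (-96 + 70) = (-64 + 100*(1/229)) - 26 = (-64 + 100/229) - 26 = -14556/229 - 26 = -20510/229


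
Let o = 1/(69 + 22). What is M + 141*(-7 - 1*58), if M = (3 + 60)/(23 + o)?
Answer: -6395259/698 ≈ -9162.3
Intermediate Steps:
o = 1/91 ≈ 0.010989
M = 1911/698 (M = (3 + 60)/(23 + 1/91) = 63/(2094/91) = 63*(91/2094) = 1911/698 ≈ 2.7378)
M + 141*(-7 - 1*58) = 1911/698 + 141*(-7 - 1*58) = 1911/698 + 141*(-7 - 58) = 1911/698 + 141*(-65) = 1911/698 - 9165 = -6395259/698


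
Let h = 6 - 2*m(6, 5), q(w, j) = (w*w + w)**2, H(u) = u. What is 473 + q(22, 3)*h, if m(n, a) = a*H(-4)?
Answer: 11778129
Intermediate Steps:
q(w, j) = (w + w**2)**2 (q(w, j) = (w**2 + w)**2 = (w + w**2)**2)
m(n, a) = -4*a (m(n, a) = a*(-4) = -4*a)
h = 46 (h = 6 - (-8)*5 = 6 - 2*(-20) = 6 + 40 = 46)
473 + q(22, 3)*h = 473 + (22**2*(1 + 22)**2)*46 = 473 + (484*23**2)*46 = 473 + (484*529)*46 = 473 + 256036*46 = 473 + 11777656 = 11778129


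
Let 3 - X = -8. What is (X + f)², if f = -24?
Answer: 169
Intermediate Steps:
X = 11 (X = 3 - 1*(-8) = 3 + 8 = 11)
(X + f)² = (11 - 24)² = (-13)² = 169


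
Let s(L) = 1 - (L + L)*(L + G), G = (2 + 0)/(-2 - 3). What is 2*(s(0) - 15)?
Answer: -28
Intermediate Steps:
G = -⅖ (G = 2/(-5) = 2*(-⅕) = -⅖ ≈ -0.40000)
s(L) = 1 - 2*L*(-⅖ + L) (s(L) = 1 - (L + L)*(L - ⅖) = 1 - 2*L*(-⅖ + L))
2*(s(0) - 15) = 2*((1 - 2*0² + (⅘)*0) - 15) = 2*((1 - 2*0 + 0) - 15) = 2*((1 + 0 + 0) - 15) = 2*(1 - 15) = 2*(-14) = -28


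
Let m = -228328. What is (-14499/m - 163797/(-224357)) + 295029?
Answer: 15113486838281343/51226985096 ≈ 2.9503e+5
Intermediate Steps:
(-14499/m - 163797/(-224357)) + 295029 = (-14499/(-228328) - 163797/(-224357)) + 295029 = (-14499*(-1/228328) - 163797*(-1/224357)) + 295029 = (14499/228328 + 163797/224357) + 295029 = 40652393559/51226985096 + 295029 = 15113486838281343/51226985096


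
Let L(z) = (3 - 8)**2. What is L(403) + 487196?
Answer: 487221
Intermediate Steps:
L(z) = 25 (L(z) = (-5)**2 = 25)
L(403) + 487196 = 25 + 487196 = 487221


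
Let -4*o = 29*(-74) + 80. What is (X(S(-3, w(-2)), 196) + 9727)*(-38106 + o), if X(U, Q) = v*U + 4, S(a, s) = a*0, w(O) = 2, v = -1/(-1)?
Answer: -731566849/2 ≈ -3.6578e+8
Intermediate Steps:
v = 1 (v = -1*(-1) = 1)
S(a, s) = 0
X(U, Q) = 4 + U (X(U, Q) = 1*U + 4 = U + 4 = 4 + U)
o = 1033/2 (o = -(29*(-74) + 80)/4 = -(-2146 + 80)/4 = -¼*(-2066) = 1033/2 ≈ 516.50)
(X(S(-3, w(-2)), 196) + 9727)*(-38106 + o) = ((4 + 0) + 9727)*(-38106 + 1033/2) = (4 + 9727)*(-75179/2) = 9731*(-75179/2) = -731566849/2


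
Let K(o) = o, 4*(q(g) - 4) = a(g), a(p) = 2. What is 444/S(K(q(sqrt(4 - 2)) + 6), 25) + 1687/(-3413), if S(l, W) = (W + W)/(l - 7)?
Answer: 2609726/85325 ≈ 30.586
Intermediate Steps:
q(g) = 9/2 (q(g) = 4 + (1/4)*2 = 4 + 1/2 = 9/2)
S(l, W) = 2*W/(-7 + l) (S(l, W) = (2*W)/(-7 + l) = 2*W/(-7 + l))
444/S(K(q(sqrt(4 - 2)) + 6), 25) + 1687/(-3413) = 444/((2*25/(-7 + (9/2 + 6)))) + 1687/(-3413) = 444/((2*25/(-7 + 21/2))) + 1687*(-1/3413) = 444/((2*25/(7/2))) - 1687/3413 = 444/((2*25*(2/7))) - 1687/3413 = 444/(100/7) - 1687/3413 = 444*(7/100) - 1687/3413 = 777/25 - 1687/3413 = 2609726/85325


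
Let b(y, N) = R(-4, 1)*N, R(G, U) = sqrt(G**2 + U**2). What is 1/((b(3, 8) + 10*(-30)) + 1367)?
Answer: 1067/1137401 - 8*sqrt(17)/1137401 ≈ 0.00090910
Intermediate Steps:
b(y, N) = N*sqrt(17) (b(y, N) = sqrt((-4)**2 + 1**2)*N = sqrt(16 + 1)*N = sqrt(17)*N = N*sqrt(17))
1/((b(3, 8) + 10*(-30)) + 1367) = 1/((8*sqrt(17) + 10*(-30)) + 1367) = 1/((8*sqrt(17) - 300) + 1367) = 1/((-300 + 8*sqrt(17)) + 1367) = 1/(1067 + 8*sqrt(17))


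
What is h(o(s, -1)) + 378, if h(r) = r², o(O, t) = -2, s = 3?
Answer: 382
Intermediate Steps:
h(o(s, -1)) + 378 = (-2)² + 378 = 4 + 378 = 382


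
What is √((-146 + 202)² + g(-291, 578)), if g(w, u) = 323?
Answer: √3459 ≈ 58.813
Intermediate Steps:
√((-146 + 202)² + g(-291, 578)) = √((-146 + 202)² + 323) = √(56² + 323) = √(3136 + 323) = √3459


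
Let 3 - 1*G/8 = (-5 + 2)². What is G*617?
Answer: -29616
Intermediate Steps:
G = -48 (G = 24 - 8*(-5 + 2)² = 24 - 8*(-3)² = 24 - 8*9 = 24 - 72 = -48)
G*617 = -48*617 = -29616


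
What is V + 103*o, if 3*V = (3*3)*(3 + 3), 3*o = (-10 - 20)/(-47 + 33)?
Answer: 641/7 ≈ 91.571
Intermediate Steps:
o = 5/7 (o = ((-10 - 20)/(-47 + 33))/3 = (-30/(-14))/3 = (-30*(-1/14))/3 = (⅓)*(15/7) = 5/7 ≈ 0.71429)
V = 18 (V = ((3*3)*(3 + 3))/3 = (9*6)/3 = (⅓)*54 = 18)
V + 103*o = 18 + 103*(5/7) = 18 + 515/7 = 641/7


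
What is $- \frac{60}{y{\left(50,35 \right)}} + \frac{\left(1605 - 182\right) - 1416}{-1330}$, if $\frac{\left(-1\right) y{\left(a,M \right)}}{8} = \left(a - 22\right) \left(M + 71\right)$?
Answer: $- \frac{1543}{563920} \approx -0.0027362$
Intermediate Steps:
$y{\left(a,M \right)} = - 8 \left(-22 + a\right) \left(71 + M\right)$ ($y{\left(a,M \right)} = - 8 \left(a - 22\right) \left(M + 71\right) = - 8 \left(-22 + a\right) \left(71 + M\right)$)
$- \frac{60}{y{\left(50,35 \right)}} + \frac{\left(1605 - 182\right) - 1416}{-1330} = - \frac{60}{12496 - 28400 + 176 \cdot 35 - 280 \cdot 50} + \frac{\left(1605 - 182\right) - 1416}{-1330} = - \frac{60}{12496 - 28400 + 6160 - 14000} + \left(1423 - 1416\right) \left(- \frac{1}{1330}\right) = - \frac{60}{-23744} + 7 \left(- \frac{1}{1330}\right) = \left(-60\right) \left(- \frac{1}{23744}\right) - \frac{1}{190} = \frac{15}{5936} - \frac{1}{190} = - \frac{1543}{563920}$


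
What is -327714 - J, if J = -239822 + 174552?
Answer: -262444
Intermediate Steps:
J = -65270
-327714 - J = -327714 - 1*(-65270) = -327714 + 65270 = -262444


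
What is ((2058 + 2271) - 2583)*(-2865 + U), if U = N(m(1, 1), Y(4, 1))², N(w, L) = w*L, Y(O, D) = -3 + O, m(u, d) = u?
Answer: -5000544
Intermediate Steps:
N(w, L) = L*w
U = 1 (U = ((-3 + 4)*1)² = (1*1)² = 1² = 1)
((2058 + 2271) - 2583)*(-2865 + U) = ((2058 + 2271) - 2583)*(-2865 + 1) = (4329 - 2583)*(-2864) = 1746*(-2864) = -5000544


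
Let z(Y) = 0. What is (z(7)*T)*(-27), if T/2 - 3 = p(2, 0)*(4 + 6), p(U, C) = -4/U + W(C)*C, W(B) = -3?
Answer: 0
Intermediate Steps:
p(U, C) = -4/U - 3*C
T = -34 (T = 6 + 2*((-4/2 - 3*0)*(4 + 6)) = 6 + 2*((-4*½ + 0)*10) = 6 + 2*((-2 + 0)*10) = 6 + 2*(-2*10) = 6 + 2*(-20) = 6 - 40 = -34)
(z(7)*T)*(-27) = (0*(-34))*(-27) = 0*(-27) = 0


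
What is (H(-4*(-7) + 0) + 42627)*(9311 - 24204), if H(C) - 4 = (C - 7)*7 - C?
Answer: -636675750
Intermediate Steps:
H(C) = -45 + 6*C (H(C) = 4 + ((C - 7)*7 - C) = 4 + ((-7 + C)*7 - C) = 4 + ((-49 + 7*C) - C) = 4 + (-49 + 6*C) = -45 + 6*C)
(H(-4*(-7) + 0) + 42627)*(9311 - 24204) = ((-45 + 6*(-4*(-7) + 0)) + 42627)*(9311 - 24204) = ((-45 + 6*(28 + 0)) + 42627)*(-14893) = ((-45 + 6*28) + 42627)*(-14893) = ((-45 + 168) + 42627)*(-14893) = (123 + 42627)*(-14893) = 42750*(-14893) = -636675750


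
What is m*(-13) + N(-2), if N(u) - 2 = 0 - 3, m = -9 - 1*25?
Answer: 441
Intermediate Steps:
m = -34 (m = -9 - 25 = -34)
N(u) = -1 (N(u) = 2 + (0 - 3) = 2 - 3 = -1)
m*(-13) + N(-2) = -34*(-13) - 1 = 442 - 1 = 441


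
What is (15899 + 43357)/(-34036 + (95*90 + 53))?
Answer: -59256/25433 ≈ -2.3299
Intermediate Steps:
(15899 + 43357)/(-34036 + (95*90 + 53)) = 59256/(-34036 + (8550 + 53)) = 59256/(-34036 + 8603) = 59256/(-25433) = 59256*(-1/25433) = -59256/25433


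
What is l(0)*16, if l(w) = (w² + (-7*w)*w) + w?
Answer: 0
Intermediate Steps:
l(w) = w - 6*w² (l(w) = (w² - 7*w²) + w = -6*w² + w = w - 6*w²)
l(0)*16 = (0*(1 - 6*0))*16 = (0*(1 + 0))*16 = (0*1)*16 = 0*16 = 0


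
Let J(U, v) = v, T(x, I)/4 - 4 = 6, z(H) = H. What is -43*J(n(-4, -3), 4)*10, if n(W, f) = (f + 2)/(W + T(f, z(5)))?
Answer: -1720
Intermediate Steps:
T(x, I) = 40 (T(x, I) = 16 + 4*6 = 16 + 24 = 40)
n(W, f) = (2 + f)/(40 + W) (n(W, f) = (f + 2)/(W + 40) = (2 + f)/(40 + W))
-43*J(n(-4, -3), 4)*10 = -43*4*10 = -172*10 = -1720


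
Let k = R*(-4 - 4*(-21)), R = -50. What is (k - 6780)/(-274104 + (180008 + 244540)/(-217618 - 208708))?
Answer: 1148948570/29214521613 ≈ 0.039328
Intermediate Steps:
k = -4000 (k = -50*(-4 - 4*(-21)) = -50*(-4 + 84) = -50*80 = -4000)
(k - 6780)/(-274104 + (180008 + 244540)/(-217618 - 208708)) = (-4000 - 6780)/(-274104 + (180008 + 244540)/(-217618 - 208708)) = -10780/(-274104 + 424548/(-426326)) = -10780/(-274104 + 424548*(-1/426326)) = -10780/(-274104 - 212274/213163) = -10780/(-58429043226/213163) = -10780*(-213163/58429043226) = 1148948570/29214521613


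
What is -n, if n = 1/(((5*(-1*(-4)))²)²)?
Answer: -1/160000 ≈ -6.2500e-6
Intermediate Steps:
n = 1/160000 (n = 1/(((5*4)²)²) = 1/((20²)²) = 1/(400²) = 1/160000 ≈ 6.2500e-6)
-n = -1*1/160000 = -1/160000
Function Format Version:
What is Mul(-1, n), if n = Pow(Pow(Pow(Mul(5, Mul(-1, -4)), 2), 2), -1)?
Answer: Rational(-1, 160000) ≈ -6.2500e-6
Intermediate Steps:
n = Rational(1, 160000) (n = Pow(Pow(Pow(Mul(5, 4), 2), 2), -1) = Pow(Pow(Pow(20, 2), 2), -1) = Pow(Pow(400, 2), -1) = Pow(160000, -1) = Rational(1, 160000) ≈ 6.2500e-6)
Mul(-1, n) = Mul(-1, Rational(1, 160000)) = Rational(-1, 160000)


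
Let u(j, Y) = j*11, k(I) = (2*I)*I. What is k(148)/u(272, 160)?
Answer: 2738/187 ≈ 14.642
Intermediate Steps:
k(I) = 2*I**2
u(j, Y) = 11*j
k(148)/u(272, 160) = (2*148**2)/((11*272)) = (2*21904)/2992 = 43808*(1/2992) = 2738/187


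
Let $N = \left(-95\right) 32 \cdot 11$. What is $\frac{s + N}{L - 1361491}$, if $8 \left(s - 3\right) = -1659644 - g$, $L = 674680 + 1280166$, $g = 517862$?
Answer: $- \frac{174643}{339060} \approx -0.51508$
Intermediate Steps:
$L = 1954846$
$s = - \frac{1088741}{4}$ ($s = 3 + \frac{-1659644 - 517862}{8} = 3 + \frac{1}{8} \left(-2177506\right) = 3 - \frac{1088753}{4} = - \frac{1088741}{4} \approx -2.7219 \cdot 10^{5}$)
$N = -33440$ ($N = \left(-3040\right) 11 = -33440$)
$\frac{s + N}{L - 1361491} = \frac{- \frac{1088741}{4} - 33440}{1954846 - 1361491} = - \frac{1222501}{4 \cdot 593355} = \left(- \frac{1222501}{4}\right) \frac{1}{593355} = - \frac{174643}{339060}$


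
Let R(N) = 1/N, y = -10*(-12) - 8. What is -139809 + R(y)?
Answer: -15658607/112 ≈ -1.3981e+5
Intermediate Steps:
y = 112 (y = 120 - 8 = 112)
-139809 + R(y) = -139809 + 1/112 = -15658607/112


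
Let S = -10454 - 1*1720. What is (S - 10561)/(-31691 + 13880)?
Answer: 22735/17811 ≈ 1.2765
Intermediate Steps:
S = -12174 (S = -10454 - 1720 = -12174)
(S - 10561)/(-31691 + 13880) = (-12174 - 10561)/(-31691 + 13880) = -22735/(-17811) = -22735*(-1/17811) = 22735/17811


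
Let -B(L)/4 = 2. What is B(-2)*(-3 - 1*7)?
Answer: 80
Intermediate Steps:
B(L) = -8 (B(L) = -4*2 = -8)
B(-2)*(-3 - 1*7) = -8*(-3 - 1*7) = -8*(-3 - 7) = -8*(-10) = 80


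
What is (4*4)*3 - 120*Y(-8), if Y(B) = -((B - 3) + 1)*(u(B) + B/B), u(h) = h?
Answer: 8448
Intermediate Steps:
Y(B) = -(1 + B)*(-2 + B) (Y(B) = -((B - 3) + 1)*(B + B/B) = -((-3 + B) + 1)*(B + 1) = -(-2 + B)*(1 + B) = -(1 + B)*(-2 + B))
(4*4)*3 - 120*Y(-8) = (4*4)*3 - 120*(2 - 8 - 1*(-8)²) = 16*3 - 120*(2 - 8 - 1*64) = 48 - 120*(2 - 8 - 64) = 48 - 120*(-70) = 48 + 8400 = 8448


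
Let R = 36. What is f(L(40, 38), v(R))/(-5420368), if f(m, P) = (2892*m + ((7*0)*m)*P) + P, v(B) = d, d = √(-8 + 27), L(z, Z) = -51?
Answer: 36873/1355092 - √19/5420368 ≈ 0.027210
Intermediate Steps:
d = √19 ≈ 4.3589
v(B) = √19
f(m, P) = P + 2892*m (f(m, P) = (2892*m + (0*m)*P) + P = (2892*m + 0*P) + P = (2892*m + 0) + P = 2892*m + P = P + 2892*m)
f(L(40, 38), v(R))/(-5420368) = (√19 + 2892*(-51))/(-5420368) = (√19 - 147492)*(-1/5420368) = (-147492 + √19)*(-1/5420368) = 36873/1355092 - √19/5420368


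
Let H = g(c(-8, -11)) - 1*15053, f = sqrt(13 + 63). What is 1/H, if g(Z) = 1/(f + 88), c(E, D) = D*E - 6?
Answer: -115426316/1737511010085 + 2*sqrt(19)/1737511010085 ≈ -6.6432e-5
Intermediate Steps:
c(E, D) = -6 + D*E
f = 2*sqrt(19) (f = sqrt(76) = 2*sqrt(19) ≈ 8.7178)
g(Z) = 1/(88 + 2*sqrt(19)) (g(Z) = 1/(2*sqrt(19) + 88) = 1/(88 + 2*sqrt(19)))
H = -28856579/1917 - sqrt(19)/3834 (H = (22/1917 - sqrt(19)/3834) - 1*15053 = (22/1917 - sqrt(19)/3834) - 15053 = -28856579/1917 - sqrt(19)/3834 ≈ -15053.)
1/H = 1/(-28856579/1917 - sqrt(19)/3834)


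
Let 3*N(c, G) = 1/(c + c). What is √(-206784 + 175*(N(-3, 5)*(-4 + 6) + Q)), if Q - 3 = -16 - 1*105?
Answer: I*√2047081/3 ≈ 476.92*I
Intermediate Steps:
N(c, G) = 1/(6*c) (N(c, G) = 1/(3*(c + c)) = 1/(3*((2*c))) = (1/(2*c))/3 = 1/(6*c))
Q = -118 (Q = 3 + (-16 - 1*105) = 3 + (-16 - 105) = 3 - 121 = -118)
√(-206784 + 175*(N(-3, 5)*(-4 + 6) + Q)) = √(-206784 + 175*(((⅙)/(-3))*(-4 + 6) - 118)) = √(-206784 + 175*(((⅙)*(-⅓))*2 - 118)) = √(-206784 + 175*(-1/18*2 - 118)) = √(-206784 + 175*(-⅑ - 118)) = √(-206784 + 175*(-1063/9)) = √(-206784 - 186025/9) = √(-2047081/9) = I*√2047081/3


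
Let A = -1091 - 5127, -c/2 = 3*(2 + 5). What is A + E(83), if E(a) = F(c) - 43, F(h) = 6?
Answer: -6255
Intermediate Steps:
c = -42 (c = -6*(2 + 5) = -6*7 = -2*21 = -42)
E(a) = -37 (E(a) = 6 - 43 = -37)
A = -6218
A + E(83) = -6218 - 37 = -6255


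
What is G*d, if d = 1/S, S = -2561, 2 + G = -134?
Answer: 136/2561 ≈ 0.053104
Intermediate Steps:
G = -136 (G = -2 - 134 = -136)
d = -1/2561 (d = 1/(-2561) = -1/2561 ≈ -0.00039047)
G*d = -136*(-1/2561) = 136/2561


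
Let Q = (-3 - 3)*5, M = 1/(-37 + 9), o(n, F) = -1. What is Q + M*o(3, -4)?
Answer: -839/28 ≈ -29.964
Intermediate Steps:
M = -1/28 (M = 1/(-28) = -1/28 ≈ -0.035714)
Q = -30 (Q = -6*5 = -30)
Q + M*o(3, -4) = -30 - 1/28*(-1) = -30 + 1/28 = -839/28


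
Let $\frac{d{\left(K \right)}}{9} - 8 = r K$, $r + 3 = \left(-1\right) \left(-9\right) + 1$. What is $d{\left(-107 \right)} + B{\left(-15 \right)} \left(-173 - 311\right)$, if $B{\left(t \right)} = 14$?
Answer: $-13445$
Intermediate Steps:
$r = 7$ ($r = -3 + \left(\left(-1\right) \left(-9\right) + 1\right) = -3 + \left(9 + 1\right) = -3 + 10 = 7$)
$d{\left(K \right)} = 72 + 63 K$ ($d{\left(K \right)} = 72 + 9 \cdot 7 K = 72 + 63 K$)
$d{\left(-107 \right)} + B{\left(-15 \right)} \left(-173 - 311\right) = \left(72 + 63 \left(-107\right)\right) + 14 \left(-173 - 311\right) = \left(72 - 6741\right) + 14 \left(-484\right) = -6669 - 6776 = -13445$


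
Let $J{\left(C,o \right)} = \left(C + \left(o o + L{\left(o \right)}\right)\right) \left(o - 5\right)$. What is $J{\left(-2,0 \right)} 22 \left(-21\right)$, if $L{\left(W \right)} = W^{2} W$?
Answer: $-4620$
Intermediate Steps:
$L{\left(W \right)} = W^{3}$
$J{\left(C,o \right)} = \left(-5 + o\right) \left(C + o^{2} + o^{3}\right)$ ($J{\left(C,o \right)} = \left(C + \left(o o + o^{3}\right)\right) \left(o - 5\right) = \left(C + \left(o^{2} + o^{3}\right)\right) \left(-5 + o\right) = \left(C + o^{2} + o^{3}\right) \left(-5 + o\right) = \left(-5 + o\right) \left(C + o^{2} + o^{3}\right)$)
$J{\left(-2,0 \right)} 22 \left(-21\right) = \left(0^{4} - -10 - 5 \cdot 0^{2} - 4 \cdot 0^{3} - 0\right) 22 \left(-21\right) = \left(0 + 10 - 0 - 0 + 0\right) 22 \left(-21\right) = \left(0 + 10 + 0 + 0 + 0\right) 22 \left(-21\right) = 10 \cdot 22 \left(-21\right) = 220 \left(-21\right) = -4620$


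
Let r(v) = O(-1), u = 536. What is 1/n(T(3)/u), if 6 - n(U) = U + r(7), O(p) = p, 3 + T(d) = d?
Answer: ⅐ ≈ 0.14286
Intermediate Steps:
T(d) = -3 + d
r(v) = -1
n(U) = 7 - U (n(U) = 6 - (U - 1) = 6 - (-1 + U) = 6 + (1 - U) = 7 - U)
1/n(T(3)/u) = 1/(7 - (-3 + 3)/536) = 1/(7 - 0/536) = 1/(7 - 1*0) = 1/(7 + 0) = 1/7 = ⅐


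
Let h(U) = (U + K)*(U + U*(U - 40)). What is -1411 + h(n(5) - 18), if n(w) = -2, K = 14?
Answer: -8491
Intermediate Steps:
h(U) = (14 + U)*(U + U*(-40 + U)) (h(U) = (U + 14)*(U + U*(U - 40)) = (14 + U)*(U + U*(-40 + U)))
-1411 + h(n(5) - 18) = -1411 + (-2 - 18)*(-546 + (-2 - 18)² - 25*(-2 - 18)) = -1411 - 20*(-546 + (-20)² - 25*(-20)) = -1411 - 20*(-546 + 400 + 500) = -1411 - 20*354 = -1411 - 7080 = -8491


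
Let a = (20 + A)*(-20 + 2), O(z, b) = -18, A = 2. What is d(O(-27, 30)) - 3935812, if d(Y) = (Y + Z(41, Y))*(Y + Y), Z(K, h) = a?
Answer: -3920908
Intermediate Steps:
a = -396 (a = (20 + 2)*(-20 + 2) = 22*(-18) = -396)
Z(K, h) = -396
d(Y) = 2*Y*(-396 + Y) (d(Y) = (Y - 396)*(Y + Y) = (-396 + Y)*(2*Y) = 2*Y*(-396 + Y))
d(O(-27, 30)) - 3935812 = 2*(-18)*(-396 - 18) - 3935812 = 2*(-18)*(-414) - 3935812 = 14904 - 3935812 = -3920908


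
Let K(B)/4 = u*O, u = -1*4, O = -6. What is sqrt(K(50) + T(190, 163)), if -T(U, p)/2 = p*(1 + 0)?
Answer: I*sqrt(230) ≈ 15.166*I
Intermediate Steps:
u = -4
T(U, p) = -2*p (T(U, p) = -2*p*(1 + 0) = -2*p)
K(B) = 96 (K(B) = 4*(-4*(-6)) = 4*24 = 96)
sqrt(K(50) + T(190, 163)) = sqrt(96 - 2*163) = sqrt(96 - 326) = sqrt(-230) = I*sqrt(230)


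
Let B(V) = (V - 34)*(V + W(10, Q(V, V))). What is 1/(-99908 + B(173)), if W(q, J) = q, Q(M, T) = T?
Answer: -1/74471 ≈ -1.3428e-5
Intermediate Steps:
B(V) = (-34 + V)*(10 + V) (B(V) = (V - 34)*(V + 10) = (-34 + V)*(10 + V))
1/(-99908 + B(173)) = 1/(-99908 + (-340 + 173**2 - 24*173)) = 1/(-99908 + (-340 + 29929 - 4152)) = 1/(-99908 + 25437) = 1/(-74471) = -1/74471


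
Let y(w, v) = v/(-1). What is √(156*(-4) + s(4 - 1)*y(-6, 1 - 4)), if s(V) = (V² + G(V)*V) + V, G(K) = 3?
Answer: I*√561 ≈ 23.685*I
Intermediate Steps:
s(V) = V² + 4*V (s(V) = (V² + 3*V) + V = V² + 4*V)
y(w, v) = -v (y(w, v) = v*(-1) = -v)
√(156*(-4) + s(4 - 1)*y(-6, 1 - 4)) = √(156*(-4) + ((4 - 1)*(4 + (4 - 1)))*(-(1 - 4))) = √(-624 + (3*(4 + 3))*(-1*(-3))) = √(-624 + (3*7)*3) = √(-624 + 21*3) = √(-624 + 63) = √(-561) = I*√561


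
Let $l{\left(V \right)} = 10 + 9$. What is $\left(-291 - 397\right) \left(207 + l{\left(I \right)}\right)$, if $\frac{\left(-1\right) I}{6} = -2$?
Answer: $-155488$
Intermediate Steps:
$I = 12$ ($I = \left(-6\right) \left(-2\right) = 12$)
$l{\left(V \right)} = 19$
$\left(-291 - 397\right) \left(207 + l{\left(I \right)}\right) = \left(-291 - 397\right) \left(207 + 19\right) = \left(-688\right) 226 = -155488$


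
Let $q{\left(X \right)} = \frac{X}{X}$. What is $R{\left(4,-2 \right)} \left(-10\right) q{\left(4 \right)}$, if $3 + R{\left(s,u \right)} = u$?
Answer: $50$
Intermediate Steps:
$R{\left(s,u \right)} = -3 + u$
$q{\left(X \right)} = 1$
$R{\left(4,-2 \right)} \left(-10\right) q{\left(4 \right)} = \left(-3 - 2\right) \left(-10\right) 1 = \left(-5\right) \left(-10\right) 1 = 50 \cdot 1 = 50$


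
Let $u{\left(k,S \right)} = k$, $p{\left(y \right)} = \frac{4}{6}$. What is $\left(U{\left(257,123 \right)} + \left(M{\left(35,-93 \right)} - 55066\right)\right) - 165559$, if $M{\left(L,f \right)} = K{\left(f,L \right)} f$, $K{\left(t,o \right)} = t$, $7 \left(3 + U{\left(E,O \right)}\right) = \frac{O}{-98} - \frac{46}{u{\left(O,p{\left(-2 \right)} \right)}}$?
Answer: $- \frac{17886383699}{84378} \approx -2.1198 \cdot 10^{5}$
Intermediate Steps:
$p{\left(y \right)} = \frac{2}{3}$ ($p{\left(y \right)} = 4 \cdot \frac{1}{6} = \frac{2}{3}$)
$U{\left(E,O \right)} = -3 - \frac{46}{7 O} - \frac{O}{686}$ ($U{\left(E,O \right)} = -3 + \frac{\frac{O}{-98} - \frac{46}{O}}{7} = -3 + \frac{O \left(- \frac{1}{98}\right) - \frac{46}{O}}{7} = -3 + \frac{- \frac{O}{98} - \frac{46}{O}}{7} = -3 + \frac{- \frac{46}{O} - \frac{O}{98}}{7} = -3 - \left(\frac{O}{686} + \frac{46}{7 O}\right) = -3 - \frac{46}{7 O} - \frac{O}{686}$)
$M{\left(L,f \right)} = f^{2}$ ($M{\left(L,f \right)} = f f = f^{2}$)
$\left(U{\left(257,123 \right)} + \left(M{\left(35,-93 \right)} - 55066\right)\right) - 165559 = \left(\frac{-4508 + 123 \left(-2058 - 123\right)}{686 \cdot 123} - \left(55066 - \left(-93\right)^{2}\right)\right) - 165559 = \left(\frac{1}{686} \cdot \frac{1}{123} \left(-4508 + 123 \left(-2058 - 123\right)\right) + \left(8649 - 55066\right)\right) - 165559 = \left(\frac{1}{686} \cdot \frac{1}{123} \left(-4508 + 123 \left(-2181\right)\right) - 46417\right) - 165559 = \left(\frac{1}{686} \cdot \frac{1}{123} \left(-4508 - 268263\right) - 46417\right) - 165559 = \left(\frac{1}{686} \cdot \frac{1}{123} \left(-272771\right) - 46417\right) - 165559 = \left(- \frac{272771}{84378} - 46417\right) - 165559 = - \frac{3916846397}{84378} - 165559 = - \frac{17886383699}{84378}$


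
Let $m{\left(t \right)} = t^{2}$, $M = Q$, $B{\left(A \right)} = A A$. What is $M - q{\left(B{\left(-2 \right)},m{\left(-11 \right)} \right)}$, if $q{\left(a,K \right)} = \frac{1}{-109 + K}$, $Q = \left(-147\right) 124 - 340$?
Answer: $- \frac{222817}{12} \approx -18568.0$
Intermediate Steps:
$B{\left(A \right)} = A^{2}$
$Q = -18568$ ($Q = -18228 - 340 = -18568$)
$M = -18568$
$M - q{\left(B{\left(-2 \right)},m{\left(-11 \right)} \right)} = -18568 - \frac{1}{-109 + \left(-11\right)^{2}} = -18568 - \frac{1}{-109 + 121} = -18568 - \frac{1}{12} = - \frac{222817}{12}$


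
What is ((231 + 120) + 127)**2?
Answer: 228484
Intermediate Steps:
((231 + 120) + 127)**2 = (351 + 127)**2 = 478**2 = 228484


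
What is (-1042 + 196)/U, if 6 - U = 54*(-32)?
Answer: -141/289 ≈ -0.48789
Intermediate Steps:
U = 1734 (U = 6 - 54*(-32) = 6 - 1*(-1728) = 6 + 1728 = 1734)
(-1042 + 196)/U = (-1042 + 196)/1734 = -846*1/1734 = -141/289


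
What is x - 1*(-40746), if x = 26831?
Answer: 67577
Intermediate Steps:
x - 1*(-40746) = 26831 - 1*(-40746) = 26831 + 40746 = 67577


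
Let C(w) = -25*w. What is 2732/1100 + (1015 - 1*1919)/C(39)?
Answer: 36581/10725 ≈ 3.4108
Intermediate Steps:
2732/1100 + (1015 - 1*1919)/C(39) = 2732/1100 + (1015 - 1*1919)/((-25*39)) = 2732*(1/1100) + (1015 - 1919)/(-975) = 683/275 - 904*(-1/975) = 683/275 + 904/975 = 36581/10725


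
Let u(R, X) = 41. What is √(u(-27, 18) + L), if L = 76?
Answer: 3*√13 ≈ 10.817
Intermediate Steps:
√(u(-27, 18) + L) = √(41 + 76) = √117 = 3*√13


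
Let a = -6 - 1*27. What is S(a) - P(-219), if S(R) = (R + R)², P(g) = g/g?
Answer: 4355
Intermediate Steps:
P(g) = 1
a = -33 (a = -6 - 27 = -33)
S(R) = 4*R² (S(R) = (2*R)² = 4*R²)
S(a) - P(-219) = 4*(-33)² - 1*1 = 4*1089 - 1 = 4356 - 1 = 4355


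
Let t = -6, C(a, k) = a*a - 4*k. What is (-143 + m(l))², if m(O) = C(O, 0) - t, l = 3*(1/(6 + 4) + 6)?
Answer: 391604521/10000 ≈ 39160.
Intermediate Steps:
C(a, k) = a² - 4*k
l = 183/10 (l = 3*(1/10 + 6) = 3*(⅒ + 6) = 3*(61/10) = 183/10 ≈ 18.300)
m(O) = 6 + O² (m(O) = (O² - 4*0) - 1*(-6) = (O² + 0) + 6 = O² + 6 = 6 + O²)
(-143 + m(l))² = (-143 + (6 + (183/10)²))² = (-143 + (6 + 33489/100))² = (-143 + 34089/100)² = (19789/100)² = 391604521/10000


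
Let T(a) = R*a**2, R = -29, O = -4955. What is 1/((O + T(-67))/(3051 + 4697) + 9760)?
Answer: 1937/18871336 ≈ 0.00010264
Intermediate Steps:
T(a) = -29*a**2
1/((O + T(-67))/(3051 + 4697) + 9760) = 1/((-4955 - 29*(-67)**2)/(3051 + 4697) + 9760) = 1/((-4955 - 29*4489)/7748 + 9760) = 1/((-4955 - 130181)*(1/7748) + 9760) = 1/(-135136*1/7748 + 9760) = 1/(-33784/1937 + 9760) = 1/(18871336/1937) = 1937/18871336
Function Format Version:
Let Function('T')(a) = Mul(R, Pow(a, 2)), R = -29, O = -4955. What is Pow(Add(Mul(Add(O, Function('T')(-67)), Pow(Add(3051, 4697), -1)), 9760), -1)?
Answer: Rational(1937, 18871336) ≈ 0.00010264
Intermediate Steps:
Function('T')(a) = Mul(-29, Pow(a, 2))
Pow(Add(Mul(Add(O, Function('T')(-67)), Pow(Add(3051, 4697), -1)), 9760), -1) = Pow(Add(Mul(Add(-4955, Mul(-29, Pow(-67, 2))), Pow(Add(3051, 4697), -1)), 9760), -1) = Pow(Add(Mul(Add(-4955, Mul(-29, 4489)), Pow(7748, -1)), 9760), -1) = Pow(Add(Mul(Add(-4955, -130181), Rational(1, 7748)), 9760), -1) = Pow(Add(Mul(-135136, Rational(1, 7748)), 9760), -1) = Pow(Add(Rational(-33784, 1937), 9760), -1) = Pow(Rational(18871336, 1937), -1) = Rational(1937, 18871336)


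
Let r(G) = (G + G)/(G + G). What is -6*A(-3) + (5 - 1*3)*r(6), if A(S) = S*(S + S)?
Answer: -106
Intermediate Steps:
A(S) = 2*S**2 (A(S) = S*(2*S) = 2*S**2)
r(G) = 1 (r(G) = (2*G)/((2*G)) = (2*G)*(1/(2*G)) = 1)
-6*A(-3) + (5 - 1*3)*r(6) = -12*(-3)**2 + (5 - 1*3)*1 = -12*9 + (5 - 3)*1 = -6*18 + 2*1 = -108 + 2 = -106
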